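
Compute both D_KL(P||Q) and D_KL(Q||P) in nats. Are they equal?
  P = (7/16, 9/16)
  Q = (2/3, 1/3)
D_KL(P||Q) = 0.1100, D_KL(Q||P) = 0.1064

KL divergence is not symmetric: D_KL(P||Q) ≠ D_KL(Q||P) in general.

D_KL(P||Q) = 0.1100 nats
D_KL(Q||P) = 0.1064 nats

No, they are not equal!

This asymmetry is why KL divergence is not a true distance metric.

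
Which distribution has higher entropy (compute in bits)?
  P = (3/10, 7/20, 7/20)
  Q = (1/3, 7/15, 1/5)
P

Computing entropies in bits:
H(P) = 1.5813
H(Q) = 1.5058

Distribution P has higher entropy.

Intuition: The distribution closer to uniform (more spread out) has higher entropy.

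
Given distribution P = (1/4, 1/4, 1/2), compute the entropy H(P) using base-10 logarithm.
0.4515 dits

Shannon entropy is H(X) = -Σ p(x) log p(x).

For P = (1/4, 1/4, 1/2):
H = -1/4 × log_10(1/4) -1/4 × log_10(1/4) -1/2 × log_10(1/2)
H = 0.4515 dits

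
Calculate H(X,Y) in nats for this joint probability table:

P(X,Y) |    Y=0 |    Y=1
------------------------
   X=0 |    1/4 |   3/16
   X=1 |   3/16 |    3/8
1.3421 nats

Joint entropy is H(X,Y) = -Σ_{x,y} p(x,y) log p(x,y).

Summing over all non-zero entries:
H(X,Y) = -[1/4·log_e(1/4) + 3/16·log_e(3/16) + 3/16·log_e(3/16) + 3/8·log_e(3/8)]
H(X,Y) = 1.3421 nats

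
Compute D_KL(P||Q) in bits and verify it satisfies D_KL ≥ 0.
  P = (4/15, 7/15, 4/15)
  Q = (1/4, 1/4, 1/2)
0.2032 bits

KL divergence satisfies the Gibbs inequality: D_KL(P||Q) ≥ 0 for all distributions P, Q.

D_KL(P||Q) = Σ p(x) log(p(x)/q(x))
Term by term:
  x=0: 4/15 × log_2[(4/15)/(1/4)] = 0.0248
  x=1: 7/15 × log_2[(7/15)/(1/4)] = 0.4202
  x=2: 4/15 × log_2[(4/15)/(1/2)] = -0.2418
D_KL(P||Q) = 0.2032 bits

D_KL(P||Q) = 0.2032 ≥ 0 ✓

This non-negativity is a fundamental property: relative entropy cannot be negative because it measures how different Q is from P.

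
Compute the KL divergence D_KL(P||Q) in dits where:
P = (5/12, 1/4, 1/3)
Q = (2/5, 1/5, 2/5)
0.0052 dits

KL divergence: D_KL(P||Q) = Σ p(x) log(p(x)/q(x))

Computing term by term:
  x=0: 5/12 × log_10[(5/12)/(2/5)] = 5/12 × 0.0177 = 0.0074
  x=1: 1/4 × log_10[(1/4)/(1/5)] = 1/4 × 0.0969 = 0.0242
  x=2: 1/3 × log_10[(1/3)/(2/5)] = 1/3 × -0.0792 = -0.0264

D_KL(P||Q) = 0.0052 dits

Note: KL divergence is always non-negative and equals 0 iff P = Q.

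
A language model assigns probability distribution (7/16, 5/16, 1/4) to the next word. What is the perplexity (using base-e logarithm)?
2.9204

Perplexity is e^H (or exp(H) for natural log).

First, H = -Σ p log p = 1.0717 nats
Perplexity = e^1.0717 = 2.9204

Interpretation: The model's uncertainty is equivalent to choosing uniformly among 2.9 options.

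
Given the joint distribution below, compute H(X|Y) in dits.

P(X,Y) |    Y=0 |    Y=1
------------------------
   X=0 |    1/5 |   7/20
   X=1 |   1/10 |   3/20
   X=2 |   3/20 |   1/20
0.4127 dits

Using the chain rule: H(X|Y) = H(X,Y) - H(Y)

First, compute H(X,Y) = 0.7116 dits

Marginal P(Y) = (9/20, 11/20)
H(Y) = 0.2989 dits

H(X|Y) = H(X,Y) - H(Y) = 0.7116 - 0.2989 = 0.4127 dits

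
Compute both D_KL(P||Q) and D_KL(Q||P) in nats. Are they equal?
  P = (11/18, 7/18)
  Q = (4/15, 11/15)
D_KL(P||Q) = 0.2601, D_KL(Q||P) = 0.2440

KL divergence is not symmetric: D_KL(P||Q) ≠ D_KL(Q||P) in general.

D_KL(P||Q) = 0.2601 nats
D_KL(Q||P) = 0.2440 nats

No, they are not equal!

This asymmetry is why KL divergence is not a true distance metric.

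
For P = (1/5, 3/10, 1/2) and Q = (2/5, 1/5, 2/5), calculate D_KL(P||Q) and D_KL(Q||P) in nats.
D_KL(P||Q) = 0.0946, D_KL(Q||P) = 0.1069

KL divergence is not symmetric: D_KL(P||Q) ≠ D_KL(Q||P) in general.

D_KL(P||Q) = 0.0946 nats
D_KL(Q||P) = 0.1069 nats

No, they are not equal!

This asymmetry is why KL divergence is not a true distance metric.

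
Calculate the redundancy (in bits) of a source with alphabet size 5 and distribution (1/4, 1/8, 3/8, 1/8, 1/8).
0.1663 bits

Redundancy measures how far a source is from maximum entropy:
R = H_max - H(X)

Maximum entropy for 5 symbols: H_max = log_2(5) = 2.3219 bits
Actual entropy: H(X) = 2.1556 bits
Redundancy: R = 2.3219 - 2.1556 = 0.1663 bits

This redundancy represents potential for compression: the source could be compressed by 0.1663 bits per symbol.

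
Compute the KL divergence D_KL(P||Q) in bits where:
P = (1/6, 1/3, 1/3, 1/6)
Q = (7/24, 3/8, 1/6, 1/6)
0.1421 bits

KL divergence: D_KL(P||Q) = Σ p(x) log(p(x)/q(x))

Computing term by term:
  x=0: 1/6 × log_2[(1/6)/(7/24)] = 1/6 × -0.8074 = -0.1346
  x=1: 1/3 × log_2[(1/3)/(3/8)] = 1/3 × -0.1699 = -0.0566
  x=2: 1/3 × log_2[(1/3)/(1/6)] = 1/3 × 1.0000 = 0.3333
  x=3: 1/6 × log_2[(1/6)/(1/6)] = 1/6 × 0.0000 = 0.0000

D_KL(P||Q) = 0.1421 bits

Note: KL divergence is always non-negative and equals 0 iff P = Q.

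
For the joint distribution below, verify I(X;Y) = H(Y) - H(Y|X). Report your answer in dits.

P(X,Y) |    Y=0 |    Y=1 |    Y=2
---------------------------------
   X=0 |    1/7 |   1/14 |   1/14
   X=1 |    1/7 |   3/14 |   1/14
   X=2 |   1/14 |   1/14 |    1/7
I(X;Y) = 0.0286 dits

Mutual information has multiple equivalent forms:
- I(X;Y) = H(X) - H(X|Y)
- I(X;Y) = H(Y) - H(Y|X)
- I(X;Y) = H(X) + H(Y) - H(X,Y)

Computing all quantities:
H(X) = 0.4686, H(Y) = 0.4748, H(X,Y) = 0.9149
H(X|Y) = 0.4400, H(Y|X) = 0.4463

Verification:
H(X) - H(X|Y) = 0.4686 - 0.4400 = 0.0286
H(Y) - H(Y|X) = 0.4748 - 0.4463 = 0.0286
H(X) + H(Y) - H(X,Y) = 0.4686 + 0.4748 - 0.9149 = 0.0286

All forms give I(X;Y) = 0.0286 dits. ✓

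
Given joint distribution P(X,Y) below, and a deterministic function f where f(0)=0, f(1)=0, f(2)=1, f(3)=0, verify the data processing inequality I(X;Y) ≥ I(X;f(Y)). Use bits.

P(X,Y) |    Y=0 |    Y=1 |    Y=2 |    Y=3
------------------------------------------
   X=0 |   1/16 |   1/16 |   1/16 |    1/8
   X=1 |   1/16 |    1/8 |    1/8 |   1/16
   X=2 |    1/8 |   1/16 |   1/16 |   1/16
I(X;Y) = 0.0794, I(X;f(Y)) = 0.0157, inequality holds: 0.0794 ≥ 0.0157

Data Processing Inequality: For any Markov chain X → Y → Z, we have I(X;Y) ≥ I(X;Z).

Here Z = f(Y) is a deterministic function of Y, forming X → Y → Z.

Original I(X;Y) = 0.0794 bits

After applying f:
P(X,Z) where Z=f(Y):
- P(X,Z=0) = P(X,Y=0) + P(X,Y=1) + P(X,Y=3)
- P(X,Z=1) = P(X,Y=2)

I(X;Z) = I(X;f(Y)) = 0.0157 bits

Verification: 0.0794 ≥ 0.0157 ✓

Information cannot be created by processing; the function f can only lose information about X.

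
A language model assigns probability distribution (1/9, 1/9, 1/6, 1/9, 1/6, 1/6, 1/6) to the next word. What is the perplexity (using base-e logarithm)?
6.8683

Perplexity is e^H (or exp(H) for natural log).

First, H = -Σ p log p = 1.9269 nats
Perplexity = e^1.9269 = 6.8683

Interpretation: The model's uncertainty is equivalent to choosing uniformly among 6.9 options.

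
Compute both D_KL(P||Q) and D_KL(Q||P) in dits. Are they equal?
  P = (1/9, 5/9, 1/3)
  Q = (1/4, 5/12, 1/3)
D_KL(P||Q) = 0.0303, D_KL(Q||P) = 0.0360

KL divergence is not symmetric: D_KL(P||Q) ≠ D_KL(Q||P) in general.

D_KL(P||Q) = 0.0303 dits
D_KL(Q||P) = 0.0360 dits

No, they are not equal!

This asymmetry is why KL divergence is not a true distance metric.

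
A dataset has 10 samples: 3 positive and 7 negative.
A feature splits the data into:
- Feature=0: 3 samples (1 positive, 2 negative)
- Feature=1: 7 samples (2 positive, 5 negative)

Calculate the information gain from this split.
0.0016 bits

Information Gain = H(Y) - H(Y|Feature)

Before split:
P(positive) = 3/10 = 0.3000
H(Y) = 0.8813 bits

After split:
Feature=0: H = 0.9183 bits (weight = 3/10)
Feature=1: H = 0.8631 bits (weight = 7/10)
H(Y|Feature) = (3/10)×0.9183 + (7/10)×0.8631 = 0.8797 bits

Information Gain = 0.8813 - 0.8797 = 0.0016 bits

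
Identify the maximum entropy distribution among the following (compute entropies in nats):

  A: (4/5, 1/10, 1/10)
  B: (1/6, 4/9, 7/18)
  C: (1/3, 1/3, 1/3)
C

For a discrete distribution over n outcomes, entropy is maximized by the uniform distribution.

Computing entropies:
H(A) = 0.6390 nats
H(B) = 1.0263 nats
H(C) = 1.0986 nats

The uniform distribution (where all probabilities equal 1/3) achieves the maximum entropy of log_e(3) = 1.0986 nats.

Distribution C has the highest entropy.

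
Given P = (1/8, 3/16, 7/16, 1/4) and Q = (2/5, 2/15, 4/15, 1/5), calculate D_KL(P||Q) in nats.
0.1909 nats

KL divergence: D_KL(P||Q) = Σ p(x) log(p(x)/q(x))

Computing term by term:
  x=0: 1/8 × log_e[(1/8)/(2/5)] = 1/8 × -1.1632 = -0.1454
  x=1: 3/16 × log_e[(3/16)/(2/15)] = 3/16 × 0.3409 = 0.0639
  x=2: 7/16 × log_e[(7/16)/(4/15)] = 7/16 × 0.4951 = 0.2166
  x=3: 1/4 × log_e[(1/4)/(1/5)] = 1/4 × 0.2231 = 0.0558

D_KL(P||Q) = 0.1909 nats

Note: KL divergence is always non-negative and equals 0 iff P = Q.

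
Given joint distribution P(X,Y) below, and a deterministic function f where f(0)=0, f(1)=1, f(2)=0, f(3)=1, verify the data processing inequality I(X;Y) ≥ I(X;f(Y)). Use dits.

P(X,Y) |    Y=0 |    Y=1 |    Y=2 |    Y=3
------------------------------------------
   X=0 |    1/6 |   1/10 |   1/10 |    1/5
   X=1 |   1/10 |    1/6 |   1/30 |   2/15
I(X;Y) = 0.0139, I(X;f(Y)) = 0.0060, inequality holds: 0.0139 ≥ 0.0060

Data Processing Inequality: For any Markov chain X → Y → Z, we have I(X;Y) ≥ I(X;Z).

Here Z = f(Y) is a deterministic function of Y, forming X → Y → Z.

Original I(X;Y) = 0.0139 dits

After applying f:
P(X,Z) where Z=f(Y):
- P(X,Z=0) = P(X,Y=0) + P(X,Y=2)
- P(X,Z=1) = P(X,Y=1) + P(X,Y=3)

I(X;Z) = I(X;f(Y)) = 0.0060 dits

Verification: 0.0139 ≥ 0.0060 ✓

Information cannot be created by processing; the function f can only lose information about X.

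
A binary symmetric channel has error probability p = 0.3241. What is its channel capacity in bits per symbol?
0.0912 bits

For a binary symmetric channel (BSC) with error probability p:
Capacity C = 1 - H(p) bits per symbol

where H(p) = -p log₂(p) - (1-p) log₂(1-p) is the binary entropy function.

H(0.3241) = 0.9088 bits
C = 1 - 0.9088 = 0.0912 bits per symbol

This means we can reliably transmit up to 0.0912 bits of information per channel use.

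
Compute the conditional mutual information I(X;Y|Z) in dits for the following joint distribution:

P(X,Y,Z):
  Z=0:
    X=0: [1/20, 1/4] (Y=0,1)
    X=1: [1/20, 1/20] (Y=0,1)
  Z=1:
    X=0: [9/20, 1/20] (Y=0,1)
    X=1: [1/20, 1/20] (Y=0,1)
0.0256 dits

Conditional mutual information: I(X;Y|Z) = H(X|Z) + H(Y|Z) - H(X,Y|Z)

H(Z) = 0.2923
H(X,Z) = 0.5074 → H(X|Z) = 0.2151
H(Y,Z) = 0.5074 → H(Y|Z) = 0.2151
H(X,Y,Z) = 0.6969 → H(X,Y|Z) = 0.4046

I(X;Y|Z) = 0.2151 + 0.2151 - 0.4046 = 0.0256 dits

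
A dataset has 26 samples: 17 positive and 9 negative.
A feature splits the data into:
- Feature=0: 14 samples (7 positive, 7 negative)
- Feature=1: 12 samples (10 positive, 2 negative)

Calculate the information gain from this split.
0.0921 bits

Information Gain = H(Y) - H(Y|Feature)

Before split:
P(positive) = 17/26 = 0.6538
H(Y) = 0.9306 bits

After split:
Feature=0: H = 1.0000 bits (weight = 14/26)
Feature=1: H = 0.6500 bits (weight = 12/26)
H(Y|Feature) = (14/26)×1.0000 + (12/26)×0.6500 = 0.8385 bits

Information Gain = 0.9306 - 0.8385 = 0.0921 bits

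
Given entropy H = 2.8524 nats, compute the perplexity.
17.3293

Perplexity is e^H (or exp(H) for natural log).

H = 2.8524 nats
Perplexity = e^2.8524 = 17.3293

Interpretation: The model's uncertainty is equivalent to choosing uniformly among 17.3 options.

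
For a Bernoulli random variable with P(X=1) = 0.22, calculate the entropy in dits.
0.2288 dits

The binary entropy function is:
H(p) = -p log(p) - (1-p) log(1-p)

H(0.22) = -0.22 × log_10(0.22) - 0.78 × log_10(0.78)
H(0.22) = 0.2288 dits

Note: Binary entropy is maximized at p=0.5 (H=1 bit) and minimized at p=0 or p=1 (H=0).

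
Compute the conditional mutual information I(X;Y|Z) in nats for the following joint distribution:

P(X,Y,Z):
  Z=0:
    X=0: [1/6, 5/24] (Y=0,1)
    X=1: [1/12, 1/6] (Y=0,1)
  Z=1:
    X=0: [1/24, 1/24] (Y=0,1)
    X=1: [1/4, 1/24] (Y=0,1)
0.0252 nats

Conditional mutual information: I(X;Y|Z) = H(X|Z) + H(Y|Z) - H(X,Y|Z)

H(Z) = 0.6616
H(X,Z) = 1.2808 → H(X|Z) = 0.6193
H(Y,Z) = 1.2808 → H(Y|Z) = 0.6193
H(X,Y,Z) = 1.8750 → H(X,Y|Z) = 1.2134

I(X;Y|Z) = 0.6193 + 0.6193 - 1.2134 = 0.0252 nats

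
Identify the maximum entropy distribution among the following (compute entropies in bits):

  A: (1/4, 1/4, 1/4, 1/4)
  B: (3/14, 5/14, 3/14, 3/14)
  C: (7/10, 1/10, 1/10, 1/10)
A

For a discrete distribution over n outcomes, entropy is maximized by the uniform distribution.

Computing entropies:
H(A) = 2.0000 bits
H(B) = 1.9592 bits
H(C) = 1.3568 bits

The uniform distribution (where all probabilities equal 1/4) achieves the maximum entropy of log_2(4) = 2.0000 bits.

Distribution A has the highest entropy.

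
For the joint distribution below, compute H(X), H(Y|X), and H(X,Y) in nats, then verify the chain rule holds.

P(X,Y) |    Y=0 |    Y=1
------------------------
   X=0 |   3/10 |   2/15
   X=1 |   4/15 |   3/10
H(X,Y) = 1.3435, H(X) = 0.6842, H(Y|X) = 0.6593 (all in nats)

Chain rule: H(X,Y) = H(X) + H(Y|X)

Left side — joint entropy directly:
H(X,Y) = -Σ p(x,y) log p(x,y) = 1.3435 nats

Right side — compute H(Y|X) from the conditional distributions:
P(X) = (13/30, 17/30), so H(X) = 0.6842 nats
H(Y|X) = Σ_x P(X=x) · H(Y|X=x):
  P(Y|X=0) = (9/13, 4/13), H(Y|X=0) = 0.6172, weight P(X=0) = 13/30
  P(Y|X=1) = (8/17, 9/17), H(Y|X=1) = 0.6914, weight P(X=1) = 17/30
H(Y|X) = 0.6593 nats

H(X) + H(Y|X) = 0.6842 + 0.6593 = 1.3435 nats

Both sides equal 1.3435 nats. ✓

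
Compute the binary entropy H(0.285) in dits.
0.2595 dits

The binary entropy function is:
H(p) = -p log(p) - (1-p) log(1-p)

H(0.285) = -0.285 × log_10(0.285) - 0.715 × log_10(0.715)
H(0.285) = 0.2595 dits

Note: Binary entropy is maximized at p=0.5 (H=1 bit) and minimized at p=0 or p=1 (H=0).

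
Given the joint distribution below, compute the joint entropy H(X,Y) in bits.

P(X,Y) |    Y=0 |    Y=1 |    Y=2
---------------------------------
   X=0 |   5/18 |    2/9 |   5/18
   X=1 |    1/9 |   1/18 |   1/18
2.3244 bits

Joint entropy is H(X,Y) = -Σ_{x,y} p(x,y) log p(x,y).

Summing over all non-zero entries:
H(X,Y) = -[5/18·log_2(5/18) + 2/9·log_2(2/9) + 5/18·log_2(5/18) + 1/9·log_2(1/9) + 1/18·log_2(1/18) + 1/18·log_2(1/18)]
H(X,Y) = 2.3244 bits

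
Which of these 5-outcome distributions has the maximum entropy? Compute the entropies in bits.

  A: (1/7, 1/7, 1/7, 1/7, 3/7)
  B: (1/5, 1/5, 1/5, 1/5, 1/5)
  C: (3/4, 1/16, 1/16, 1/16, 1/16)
B

For a discrete distribution over n outcomes, entropy is maximized by the uniform distribution.

Computing entropies:
H(A) = 2.1281 bits
H(B) = 2.3219 bits
H(C) = 1.3113 bits

The uniform distribution (where all probabilities equal 1/5) achieves the maximum entropy of log_2(5) = 2.3219 bits.

Distribution B has the highest entropy.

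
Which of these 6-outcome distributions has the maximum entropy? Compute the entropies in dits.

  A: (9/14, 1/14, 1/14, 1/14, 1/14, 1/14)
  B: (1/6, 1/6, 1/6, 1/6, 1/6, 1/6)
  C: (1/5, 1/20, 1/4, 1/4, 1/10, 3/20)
B

For a discrete distribution over n outcomes, entropy is maximized by the uniform distribution.

Computing entropies:
H(A) = 0.5327 dits
H(B) = 0.7782 dits
H(C) = 0.7295 dits

The uniform distribution (where all probabilities equal 1/6) achieves the maximum entropy of log_10(6) = 0.7782 dits.

Distribution B has the highest entropy.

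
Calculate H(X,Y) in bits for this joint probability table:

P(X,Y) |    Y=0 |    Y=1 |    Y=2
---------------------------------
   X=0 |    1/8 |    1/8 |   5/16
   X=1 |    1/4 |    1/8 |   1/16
2.3994 bits

Joint entropy is H(X,Y) = -Σ_{x,y} p(x,y) log p(x,y).

Summing over all non-zero entries:
H(X,Y) = -[1/8·log_2(1/8) + 1/8·log_2(1/8) + 5/16·log_2(5/16) + 1/4·log_2(1/4) + 1/8·log_2(1/8) + 1/16·log_2(1/16)]
H(X,Y) = 2.3994 bits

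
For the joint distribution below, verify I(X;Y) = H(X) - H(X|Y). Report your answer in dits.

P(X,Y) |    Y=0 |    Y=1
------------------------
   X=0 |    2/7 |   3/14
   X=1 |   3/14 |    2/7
I(X;Y) = 0.0044 dits

Mutual information has multiple equivalent forms:
- I(X;Y) = H(X) - H(X|Y)
- I(X;Y) = H(Y) - H(Y|X)
- I(X;Y) = H(X) + H(Y) - H(X,Y)

Computing all quantities:
H(X) = 0.3010, H(Y) = 0.3010, H(X,Y) = 0.5976
H(X|Y) = 0.2966, H(Y|X) = 0.2966

Verification:
H(X) - H(X|Y) = 0.3010 - 0.2966 = 0.0044
H(Y) - H(Y|X) = 0.3010 - 0.2966 = 0.0044
H(X) + H(Y) - H(X,Y) = 0.3010 + 0.3010 - 0.5976 = 0.0044

All forms give I(X;Y) = 0.0044 dits. ✓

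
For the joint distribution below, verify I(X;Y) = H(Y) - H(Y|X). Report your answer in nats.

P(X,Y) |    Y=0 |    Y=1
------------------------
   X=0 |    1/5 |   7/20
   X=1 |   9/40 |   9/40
I(X;Y) = 0.0094 nats

Mutual information has multiple equivalent forms:
- I(X;Y) = H(X) - H(X|Y)
- I(X;Y) = H(Y) - H(Y|X)
- I(X;Y) = H(X) + H(Y) - H(X,Y)

Computing all quantities:
H(X) = 0.6881, H(Y) = 0.6819, H(X,Y) = 1.3606
H(X|Y) = 0.6787, H(Y|X) = 0.6724

Verification:
H(X) - H(X|Y) = 0.6881 - 0.6787 = 0.0094
H(Y) - H(Y|X) = 0.6819 - 0.6724 = 0.0094
H(X) + H(Y) - H(X,Y) = 0.6881 + 0.6819 - 1.3606 = 0.0094

All forms give I(X;Y) = 0.0094 nats. ✓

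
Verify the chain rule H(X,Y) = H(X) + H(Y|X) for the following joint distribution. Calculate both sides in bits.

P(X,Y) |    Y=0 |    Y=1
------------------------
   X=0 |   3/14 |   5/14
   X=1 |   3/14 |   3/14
H(X,Y) = 1.9592, H(X) = 0.9852, H(Y|X) = 0.9740 (all in bits)

Chain rule: H(X,Y) = H(X) + H(Y|X)

Left side — joint entropy directly:
H(X,Y) = -Σ p(x,y) log p(x,y) = 1.9592 bits

Right side — compute H(Y|X) from the conditional distributions:
P(X) = (4/7, 3/7), so H(X) = 0.9852 bits
H(Y|X) = Σ_x P(X=x) · H(Y|X=x):
  P(Y|X=0) = (3/8, 5/8), H(Y|X=0) = 0.9544, weight P(X=0) = 4/7
  P(Y|X=1) = (1/2, 1/2), H(Y|X=1) = 1.0000, weight P(X=1) = 3/7
H(Y|X) = 0.9740 bits

H(X) + H(Y|X) = 0.9852 + 0.9740 = 1.9592 bits

Both sides equal 1.9592 bits. ✓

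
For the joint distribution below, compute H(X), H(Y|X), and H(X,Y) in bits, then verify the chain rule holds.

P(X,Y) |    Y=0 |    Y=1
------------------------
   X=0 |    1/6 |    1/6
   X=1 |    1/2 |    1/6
H(X,Y) = 1.7925, H(X) = 0.9183, H(Y|X) = 0.8742 (all in bits)

Chain rule: H(X,Y) = H(X) + H(Y|X)

Left side — joint entropy directly:
H(X,Y) = -Σ p(x,y) log p(x,y) = 1.7925 bits

Right side — compute H(Y|X) from the conditional distributions:
P(X) = (1/3, 2/3), so H(X) = 0.9183 bits
H(Y|X) = Σ_x P(X=x) · H(Y|X=x):
  P(Y|X=0) = (1/2, 1/2), H(Y|X=0) = 1.0000, weight P(X=0) = 1/3
  P(Y|X=1) = (3/4, 1/4), H(Y|X=1) = 0.8113, weight P(X=1) = 2/3
H(Y|X) = 0.8742 bits

H(X) + H(Y|X) = 0.9183 + 0.8742 = 1.7925 bits

Both sides equal 1.7925 bits. ✓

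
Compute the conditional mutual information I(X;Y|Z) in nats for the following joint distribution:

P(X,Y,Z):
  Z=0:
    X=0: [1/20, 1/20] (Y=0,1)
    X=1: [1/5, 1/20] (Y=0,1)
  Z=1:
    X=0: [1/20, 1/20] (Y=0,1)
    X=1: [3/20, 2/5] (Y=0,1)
0.0246 nats

Conditional mutual information: I(X;Y|Z) = H(X|Z) + H(Y|Z) - H(X,Y|Z)

H(Z) = 0.6474
H(X,Z) = 1.1359 → H(X|Z) = 0.4885
H(Y,Z) = 1.2580 → H(Y|Z) = 0.6106
H(X,Y,Z) = 1.7219 → H(X,Y|Z) = 1.0745

I(X;Y|Z) = 0.4885 + 0.6106 - 1.0745 = 0.0246 nats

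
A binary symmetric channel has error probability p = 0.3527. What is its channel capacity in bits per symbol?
0.0635 bits

For a binary symmetric channel (BSC) with error probability p:
Capacity C = 1 - H(p) bits per symbol

where H(p) = -p log₂(p) - (1-p) log₂(1-p) is the binary entropy function.

H(0.3527) = 0.9365 bits
C = 1 - 0.9365 = 0.0635 bits per symbol

This means we can reliably transmit up to 0.0635 bits of information per channel use.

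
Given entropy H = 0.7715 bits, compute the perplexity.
1.7070

Perplexity is 2^H (or exp(H) for natural log).

H = 0.7715 bits
Perplexity = 2^0.7715 = 1.7070

Interpretation: The model's uncertainty is equivalent to choosing uniformly among 1.7 options.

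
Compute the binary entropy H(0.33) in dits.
0.2754 dits

The binary entropy function is:
H(p) = -p log(p) - (1-p) log(1-p)

H(0.33) = -0.33 × log_10(0.33) - 0.67 × log_10(0.67)
H(0.33) = 0.2754 dits

Note: Binary entropy is maximized at p=0.5 (H=1 bit) and minimized at p=0 or p=1 (H=0).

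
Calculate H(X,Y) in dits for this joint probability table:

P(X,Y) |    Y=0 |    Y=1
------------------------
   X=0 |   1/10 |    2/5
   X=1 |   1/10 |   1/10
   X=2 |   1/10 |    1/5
0.6990 dits

Joint entropy is H(X,Y) = -Σ_{x,y} p(x,y) log p(x,y).

Summing over all non-zero entries:
H(X,Y) = -[1/10·log_10(1/10) + 2/5·log_10(2/5) + 1/10·log_10(1/10) + 1/10·log_10(1/10) + 1/10·log_10(1/10) + 1/5·log_10(1/5)]
H(X,Y) = 0.6990 dits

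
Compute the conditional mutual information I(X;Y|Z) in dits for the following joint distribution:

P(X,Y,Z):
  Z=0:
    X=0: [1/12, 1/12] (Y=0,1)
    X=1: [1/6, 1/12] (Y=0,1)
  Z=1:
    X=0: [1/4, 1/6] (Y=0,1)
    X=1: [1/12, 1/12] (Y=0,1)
0.0036 dits

Conditional mutual information: I(X;Y|Z) = H(X|Z) + H(Y|Z) - H(X,Y|Z)

H(Z) = 0.2950
H(X,Z) = 0.5683 → H(X|Z) = 0.2734
H(Y,Z) = 0.5898 → H(Y|Z) = 0.2948
H(X,Y,Z) = 0.8596 → H(X,Y|Z) = 0.5646

I(X;Y|Z) = 0.2734 + 0.2948 - 0.5646 = 0.0036 dits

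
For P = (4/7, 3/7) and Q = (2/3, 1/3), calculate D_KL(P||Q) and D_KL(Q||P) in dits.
D_KL(P||Q) = 0.0085, D_KL(Q||P) = 0.0082

KL divergence is not symmetric: D_KL(P||Q) ≠ D_KL(Q||P) in general.

D_KL(P||Q) = 0.0085 dits
D_KL(Q||P) = 0.0082 dits

No, they are not equal!

This asymmetry is why KL divergence is not a true distance metric.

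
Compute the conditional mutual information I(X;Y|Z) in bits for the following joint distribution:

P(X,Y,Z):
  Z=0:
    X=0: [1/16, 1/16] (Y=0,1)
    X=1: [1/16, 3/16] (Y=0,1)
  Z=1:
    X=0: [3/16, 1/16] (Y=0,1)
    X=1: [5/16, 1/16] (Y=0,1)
0.0212 bits

Conditional mutual information: I(X;Y|Z) = H(X|Z) + H(Y|Z) - H(X,Y|Z)

H(Z) = 0.9544
H(X,Z) = 1.9056 → H(X|Z) = 0.9512
H(Y,Z) = 1.7500 → H(Y|Z) = 0.7956
H(X,Y,Z) = 2.6800 → H(X,Y|Z) = 1.7256

I(X;Y|Z) = 0.9512 + 0.7956 - 1.7256 = 0.0212 bits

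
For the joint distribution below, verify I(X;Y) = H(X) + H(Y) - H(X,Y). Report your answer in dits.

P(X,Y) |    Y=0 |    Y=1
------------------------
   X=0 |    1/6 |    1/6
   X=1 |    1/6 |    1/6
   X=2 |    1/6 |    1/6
I(X;Y) = 0.0000 dits

Mutual information has multiple equivalent forms:
- I(X;Y) = H(X) - H(X|Y)
- I(X;Y) = H(Y) - H(Y|X)
- I(X;Y) = H(X) + H(Y) - H(X,Y)

Computing all quantities:
H(X) = 0.4771, H(Y) = 0.3010, H(X,Y) = 0.7782
H(X|Y) = 0.4771, H(Y|X) = 0.3010

Verification:
H(X) - H(X|Y) = 0.4771 - 0.4771 = 0.0000
H(Y) - H(Y|X) = 0.3010 - 0.3010 = 0.0000
H(X) + H(Y) - H(X,Y) = 0.4771 + 0.3010 - 0.7782 = 0.0000

All forms give I(X;Y) = 0.0000 dits. ✓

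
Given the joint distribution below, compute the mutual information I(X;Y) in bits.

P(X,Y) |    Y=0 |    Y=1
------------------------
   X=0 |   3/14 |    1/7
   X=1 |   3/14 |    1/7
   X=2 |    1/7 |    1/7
0.0060 bits

Mutual information: I(X;Y) = H(X) + H(Y) - H(X,Y)

Marginals:
P(X) = (5/14, 5/14, 2/7), H(X) = 1.5774 bits
P(Y) = (4/7, 3/7), H(Y) = 0.9852 bits

Joint entropy: H(X,Y) = 2.5567 bits

I(X;Y) = 1.5774 + 0.9852 - 2.5567 = 0.0060 bits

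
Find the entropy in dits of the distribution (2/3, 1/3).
0.2764 dits

Shannon entropy is H(X) = -Σ p(x) log p(x).

For P = (2/3, 1/3):
H = -2/3 × log_10(2/3) -1/3 × log_10(1/3)
H = 0.2764 dits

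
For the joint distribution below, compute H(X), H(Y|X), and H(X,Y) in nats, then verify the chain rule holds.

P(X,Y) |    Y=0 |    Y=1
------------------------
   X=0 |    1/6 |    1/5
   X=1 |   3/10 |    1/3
H(X,Y) = 1.3479, H(X) = 0.6572, H(Y|X) = 0.6908 (all in nats)

Chain rule: H(X,Y) = H(X) + H(Y|X)

Left side — joint entropy directly:
H(X,Y) = -Σ p(x,y) log p(x,y) = 1.3479 nats

Right side — compute H(Y|X) from the conditional distributions:
P(X) = (11/30, 19/30), so H(X) = 0.6572 nats
H(Y|X) = Σ_x P(X=x) · H(Y|X=x):
  P(Y|X=0) = (5/11, 6/11), H(Y|X=0) = 0.6890, weight P(X=0) = 11/30
  P(Y|X=1) = (9/19, 10/19), H(Y|X=1) = 0.6918, weight P(X=1) = 19/30
H(Y|X) = 0.6908 nats

H(X) + H(Y|X) = 0.6572 + 0.6908 = 1.3479 nats

Both sides equal 1.3479 nats. ✓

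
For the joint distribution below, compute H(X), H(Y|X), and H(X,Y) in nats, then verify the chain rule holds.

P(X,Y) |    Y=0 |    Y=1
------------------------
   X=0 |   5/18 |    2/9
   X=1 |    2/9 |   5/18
H(X,Y) = 1.3801, H(X) = 0.6931, H(Y|X) = 0.6870 (all in nats)

Chain rule: H(X,Y) = H(X) + H(Y|X)

Left side — joint entropy directly:
H(X,Y) = -Σ p(x,y) log p(x,y) = 1.3801 nats

Right side — compute H(Y|X) from the conditional distributions:
P(X) = (1/2, 1/2), so H(X) = 0.6931 nats
H(Y|X) = Σ_x P(X=x) · H(Y|X=x):
  P(Y|X=0) = (5/9, 4/9), H(Y|X=0) = 0.6870, weight P(X=0) = 1/2
  P(Y|X=1) = (4/9, 5/9), H(Y|X=1) = 0.6870, weight P(X=1) = 1/2
H(Y|X) = 0.6870 nats

H(X) + H(Y|X) = 0.6931 + 0.6870 = 1.3801 nats

Both sides equal 1.3801 nats. ✓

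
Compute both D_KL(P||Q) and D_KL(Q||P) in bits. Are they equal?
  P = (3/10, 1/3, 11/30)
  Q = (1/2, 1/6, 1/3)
D_KL(P||Q) = 0.1627, D_KL(Q||P) = 0.1560

KL divergence is not symmetric: D_KL(P||Q) ≠ D_KL(Q||P) in general.

D_KL(P||Q) = 0.1627 bits
D_KL(Q||P) = 0.1560 bits

No, they are not equal!

This asymmetry is why KL divergence is not a true distance metric.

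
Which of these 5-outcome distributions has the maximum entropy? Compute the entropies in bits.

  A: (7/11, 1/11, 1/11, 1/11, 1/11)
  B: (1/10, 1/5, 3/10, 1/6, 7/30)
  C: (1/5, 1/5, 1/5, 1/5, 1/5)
C

For a discrete distribution over n outcomes, entropy is maximized by the uniform distribution.

Computing entropies:
H(A) = 1.6729 bits
H(B) = 2.2384 bits
H(C) = 2.3219 bits

The uniform distribution (where all probabilities equal 1/5) achieves the maximum entropy of log_2(5) = 2.3219 bits.

Distribution C has the highest entropy.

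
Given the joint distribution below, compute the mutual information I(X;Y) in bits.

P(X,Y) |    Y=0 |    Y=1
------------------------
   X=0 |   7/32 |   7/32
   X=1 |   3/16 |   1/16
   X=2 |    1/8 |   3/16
0.0534 bits

Mutual information: I(X;Y) = H(X) + H(Y) - H(X,Y)

Marginals:
P(X) = (7/16, 1/4, 5/16), H(X) = 1.5462 bits
P(Y) = (17/32, 15/32), H(Y) = 0.9972 bits

Joint entropy: H(X,Y) = 2.4899 bits

I(X;Y) = 1.5462 + 0.9972 - 2.4899 = 0.0534 bits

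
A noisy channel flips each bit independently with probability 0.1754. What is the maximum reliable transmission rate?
0.3301 bits

For a binary symmetric channel (BSC) with error probability p:
Capacity C = 1 - H(p) bits per symbol

where H(p) = -p log₂(p) - (1-p) log₂(1-p) is the binary entropy function.

H(0.1754) = 0.6699 bits
C = 1 - 0.6699 = 0.3301 bits per symbol

This means we can reliably transmit up to 0.3301 bits of information per channel use.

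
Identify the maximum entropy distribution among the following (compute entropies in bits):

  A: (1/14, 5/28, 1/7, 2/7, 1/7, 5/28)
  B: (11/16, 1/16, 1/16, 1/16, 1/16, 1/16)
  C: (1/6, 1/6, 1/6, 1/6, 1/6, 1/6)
C

For a discrete distribution over n outcomes, entropy is maximized by the uniform distribution.

Computing entropies:
H(A) = 2.4781 bits
H(B) = 1.6216 bits
H(C) = 2.5850 bits

The uniform distribution (where all probabilities equal 1/6) achieves the maximum entropy of log_2(6) = 2.5850 bits.

Distribution C has the highest entropy.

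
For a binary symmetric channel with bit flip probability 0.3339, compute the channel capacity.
0.0811 bits

For a binary symmetric channel (BSC) with error probability p:
Capacity C = 1 - H(p) bits per symbol

where H(p) = -p log₂(p) - (1-p) log₂(1-p) is the binary entropy function.

H(0.3339) = 0.9189 bits
C = 1 - 0.9189 = 0.0811 bits per symbol

This means we can reliably transmit up to 0.0811 bits of information per channel use.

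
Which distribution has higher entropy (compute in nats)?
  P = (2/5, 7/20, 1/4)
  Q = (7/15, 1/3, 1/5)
P

Computing entropies in nats:
H(P) = 1.0805
H(Q) = 1.0438

Distribution P has higher entropy.

Intuition: The distribution closer to uniform (more spread out) has higher entropy.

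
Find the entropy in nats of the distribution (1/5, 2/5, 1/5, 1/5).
1.3322 nats

Shannon entropy is H(X) = -Σ p(x) log p(x).

For P = (1/5, 2/5, 1/5, 1/5):
H = -1/5 × log_e(1/5) -2/5 × log_e(2/5) -1/5 × log_e(1/5) -1/5 × log_e(1/5)
H = 1.3322 nats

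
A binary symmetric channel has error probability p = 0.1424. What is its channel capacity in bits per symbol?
0.4095 bits

For a binary symmetric channel (BSC) with error probability p:
Capacity C = 1 - H(p) bits per symbol

where H(p) = -p log₂(p) - (1-p) log₂(1-p) is the binary entropy function.

H(0.1424) = 0.5905 bits
C = 1 - 0.5905 = 0.4095 bits per symbol

This means we can reliably transmit up to 0.4095 bits of information per channel use.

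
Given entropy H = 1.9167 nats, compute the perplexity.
6.7985

Perplexity is e^H (or exp(H) for natural log).

H = 1.9167 nats
Perplexity = e^1.9167 = 6.7985

Interpretation: The model's uncertainty is equivalent to choosing uniformly among 6.8 options.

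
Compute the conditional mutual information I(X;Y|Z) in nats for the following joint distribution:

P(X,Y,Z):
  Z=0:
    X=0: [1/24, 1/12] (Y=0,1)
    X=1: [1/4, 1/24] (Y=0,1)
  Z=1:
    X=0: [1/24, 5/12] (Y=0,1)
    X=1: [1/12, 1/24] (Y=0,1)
0.1392 nats

Conditional mutual information: I(X;Y|Z) = H(X|Z) + H(Y|Z) - H(X,Y|Z)

H(Z) = 0.6792
H(X,Z) = 1.2368 → H(X|Z) = 0.5576
H(Y,Z) = 1.2368 → H(Y|Z) = 0.5576
H(X,Y,Z) = 1.6552 → H(X,Y|Z) = 0.9760

I(X;Y|Z) = 0.5576 + 0.5576 - 0.9760 = 0.1392 nats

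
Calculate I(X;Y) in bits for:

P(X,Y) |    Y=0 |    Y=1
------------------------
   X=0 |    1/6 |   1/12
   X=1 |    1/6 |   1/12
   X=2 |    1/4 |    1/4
0.0207 bits

Mutual information: I(X;Y) = H(X) + H(Y) - H(X,Y)

Marginals:
P(X) = (1/4, 1/4, 1/2), H(X) = 1.5000 bits
P(Y) = (7/12, 5/12), H(Y) = 0.9799 bits

Joint entropy: H(X,Y) = 2.4591 bits

I(X;Y) = 1.5000 + 0.9799 - 2.4591 = 0.0207 bits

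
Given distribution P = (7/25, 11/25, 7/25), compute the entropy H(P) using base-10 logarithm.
0.4665 dits

Shannon entropy is H(X) = -Σ p(x) log p(x).

For P = (7/25, 11/25, 7/25):
H = -7/25 × log_10(7/25) -11/25 × log_10(11/25) -7/25 × log_10(7/25)
H = 0.4665 dits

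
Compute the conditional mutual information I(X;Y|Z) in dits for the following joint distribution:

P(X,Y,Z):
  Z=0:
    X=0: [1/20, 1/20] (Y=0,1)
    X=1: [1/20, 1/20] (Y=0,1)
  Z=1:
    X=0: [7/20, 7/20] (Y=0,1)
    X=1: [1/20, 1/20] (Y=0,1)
0.0000 dits

Conditional mutual information: I(X;Y|Z) = H(X|Z) + H(Y|Z) - H(X,Y|Z)

H(Z) = 0.2173
H(X,Z) = 0.4084 → H(X|Z) = 0.1911
H(Y,Z) = 0.5184 → H(Y|Z) = 0.3010
H(X,Y,Z) = 0.7095 → H(X,Y|Z) = 0.4921

I(X;Y|Z) = 0.1911 + 0.3010 - 0.4921 = 0.0000 dits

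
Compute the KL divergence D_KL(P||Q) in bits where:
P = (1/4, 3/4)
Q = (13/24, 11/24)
0.2540 bits

KL divergence: D_KL(P||Q) = Σ p(x) log(p(x)/q(x))

Computing term by term:
  x=0: 1/4 × log_2[(1/4)/(13/24)] = 1/4 × -1.1155 = -0.2789
  x=1: 3/4 × log_2[(3/4)/(11/24)] = 3/4 × 0.7105 = 0.5329

D_KL(P||Q) = 0.2540 bits

Note: KL divergence is always non-negative and equals 0 iff P = Q.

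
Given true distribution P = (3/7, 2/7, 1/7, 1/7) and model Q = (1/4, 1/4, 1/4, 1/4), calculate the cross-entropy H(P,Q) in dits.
0.6021 dits

Cross-entropy: H(P,Q) = -Σ p(x) log q(x)

Alternatively: H(P,Q) = H(P) + D_KL(P||Q)
H(P) = 0.5546 dits
D_KL(P||Q) = 0.0475 dits

H(P,Q) = 0.5546 + 0.0475 = 0.6021 dits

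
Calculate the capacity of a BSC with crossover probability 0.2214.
0.2373 bits

For a binary symmetric channel (BSC) with error probability p:
Capacity C = 1 - H(p) bits per symbol

where H(p) = -p log₂(p) - (1-p) log₂(1-p) is the binary entropy function.

H(0.2214) = 0.7627 bits
C = 1 - 0.7627 = 0.2373 bits per symbol

This means we can reliably transmit up to 0.2373 bits of information per channel use.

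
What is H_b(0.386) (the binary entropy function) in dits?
0.2896 dits

The binary entropy function is:
H(p) = -p log(p) - (1-p) log(1-p)

H(0.386) = -0.386 × log_10(0.386) - 0.614 × log_10(0.614)
H(0.386) = 0.2896 dits

Note: Binary entropy is maximized at p=0.5 (H=1 bit) and minimized at p=0 or p=1 (H=0).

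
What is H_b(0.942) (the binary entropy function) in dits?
0.0962 dits

The binary entropy function is:
H(p) = -p log(p) - (1-p) log(1-p)

H(0.942) = -0.942 × log_10(0.942) - 0.058 × log_10(0.058)
H(0.942) = 0.0962 dits

Note: Binary entropy is maximized at p=0.5 (H=1 bit) and minimized at p=0 or p=1 (H=0).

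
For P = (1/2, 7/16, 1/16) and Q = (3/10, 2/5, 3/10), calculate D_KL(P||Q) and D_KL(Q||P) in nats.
D_KL(P||Q) = 0.1966, D_KL(Q||P) = 0.2815

KL divergence is not symmetric: D_KL(P||Q) ≠ D_KL(Q||P) in general.

D_KL(P||Q) = 0.1966 nats
D_KL(Q||P) = 0.2815 nats

No, they are not equal!

This asymmetry is why KL divergence is not a true distance metric.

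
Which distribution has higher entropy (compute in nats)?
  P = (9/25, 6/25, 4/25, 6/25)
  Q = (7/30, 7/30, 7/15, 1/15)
P

Computing entropies in nats:
H(P) = 1.3460
H(Q) = 1.2153

Distribution P has higher entropy.

Intuition: The distribution closer to uniform (more spread out) has higher entropy.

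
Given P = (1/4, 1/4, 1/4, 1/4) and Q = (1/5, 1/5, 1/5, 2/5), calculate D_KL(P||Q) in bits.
0.0719 bits

KL divergence: D_KL(P||Q) = Σ p(x) log(p(x)/q(x))

Computing term by term:
  x=0: 1/4 × log_2[(1/4)/(1/5)] = 1/4 × 0.3219 = 0.0805
  x=1: 1/4 × log_2[(1/4)/(1/5)] = 1/4 × 0.3219 = 0.0805
  x=2: 1/4 × log_2[(1/4)/(1/5)] = 1/4 × 0.3219 = 0.0805
  x=3: 1/4 × log_2[(1/4)/(2/5)] = 1/4 × -0.6781 = -0.1695

D_KL(P||Q) = 0.0719 bits

Note: KL divergence is always non-negative and equals 0 iff P = Q.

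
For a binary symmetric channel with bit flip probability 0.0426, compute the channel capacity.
0.7459 bits

For a binary symmetric channel (BSC) with error probability p:
Capacity C = 1 - H(p) bits per symbol

where H(p) = -p log₂(p) - (1-p) log₂(1-p) is the binary entropy function.

H(0.0426) = 0.2541 bits
C = 1 - 0.2541 = 0.7459 bits per symbol

This means we can reliably transmit up to 0.7459 bits of information per channel use.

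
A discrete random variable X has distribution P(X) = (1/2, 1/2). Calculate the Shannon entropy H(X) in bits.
1.0000 bits

Shannon entropy is H(X) = -Σ p(x) log p(x).

For P = (1/2, 1/2):
H = -1/2 × log_2(1/2) -1/2 × log_2(1/2)
H = 1.0000 bits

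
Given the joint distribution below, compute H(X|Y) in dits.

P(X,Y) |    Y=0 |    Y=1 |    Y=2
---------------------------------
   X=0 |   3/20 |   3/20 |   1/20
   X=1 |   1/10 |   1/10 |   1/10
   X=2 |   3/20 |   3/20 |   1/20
0.4663 dits

Using the chain rule: H(X|Y) = H(X,Y) - H(Y)

First, compute H(X,Y) = 0.9244 dits

Marginal P(Y) = (2/5, 2/5, 1/5)
H(Y) = 0.4581 dits

H(X|Y) = H(X,Y) - H(Y) = 0.9244 - 0.4581 = 0.4663 dits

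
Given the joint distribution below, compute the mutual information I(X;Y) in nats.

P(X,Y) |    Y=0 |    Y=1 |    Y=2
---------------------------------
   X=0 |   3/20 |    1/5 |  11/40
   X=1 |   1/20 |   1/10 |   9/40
0.0141 nats

Mutual information: I(X;Y) = H(X) + H(Y) - H(X,Y)

Marginals:
P(X) = (5/8, 3/8), H(X) = 0.6616 nats
P(Y) = (1/5, 3/10, 1/2), H(Y) = 1.0297 nats

Joint entropy: H(X,Y) = 1.6771 nats

I(X;Y) = 0.6616 + 1.0297 - 1.6771 = 0.0141 nats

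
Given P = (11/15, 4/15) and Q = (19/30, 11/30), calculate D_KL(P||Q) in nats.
0.0226 nats

KL divergence: D_KL(P||Q) = Σ p(x) log(p(x)/q(x))

Computing term by term:
  x=0: 11/15 × log_e[(11/15)/(19/30)] = 11/15 × 0.1466 = 0.1075
  x=1: 4/15 × log_e[(4/15)/(11/30)] = 4/15 × -0.3185 = -0.0849

D_KL(P||Q) = 0.0226 nats

Note: KL divergence is always non-negative and equals 0 iff P = Q.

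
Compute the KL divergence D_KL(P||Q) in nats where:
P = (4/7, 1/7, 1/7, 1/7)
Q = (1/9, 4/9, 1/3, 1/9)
0.6885 nats

KL divergence: D_KL(P||Q) = Σ p(x) log(p(x)/q(x))

Computing term by term:
  x=0: 4/7 × log_e[(4/7)/(1/9)] = 4/7 × 1.6376 = 0.9358
  x=1: 1/7 × log_e[(1/7)/(4/9)] = 1/7 × -1.1350 = -0.1621
  x=2: 1/7 × log_e[(1/7)/(1/3)] = 1/7 × -0.8473 = -0.1210
  x=3: 1/7 × log_e[(1/7)/(1/9)] = 1/7 × 0.2513 = 0.0359

D_KL(P||Q) = 0.6885 nats

Note: KL divergence is always non-negative and equals 0 iff P = Q.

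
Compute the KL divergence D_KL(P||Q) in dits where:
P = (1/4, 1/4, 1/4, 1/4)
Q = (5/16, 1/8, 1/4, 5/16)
0.0268 dits

KL divergence: D_KL(P||Q) = Σ p(x) log(p(x)/q(x))

Computing term by term:
  x=0: 1/4 × log_10[(1/4)/(5/16)] = 1/4 × -0.0969 = -0.0242
  x=1: 1/4 × log_10[(1/4)/(1/8)] = 1/4 × 0.3010 = 0.0753
  x=2: 1/4 × log_10[(1/4)/(1/4)] = 1/4 × 0.0000 = 0.0000
  x=3: 1/4 × log_10[(1/4)/(5/16)] = 1/4 × -0.0969 = -0.0242

D_KL(P||Q) = 0.0268 dits

Note: KL divergence is always non-negative and equals 0 iff P = Q.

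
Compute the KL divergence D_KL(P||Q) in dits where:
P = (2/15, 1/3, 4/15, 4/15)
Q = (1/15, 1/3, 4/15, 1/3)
0.0143 dits

KL divergence: D_KL(P||Q) = Σ p(x) log(p(x)/q(x))

Computing term by term:
  x=0: 2/15 × log_10[(2/15)/(1/15)] = 2/15 × 0.3010 = 0.0401
  x=1: 1/3 × log_10[(1/3)/(1/3)] = 1/3 × 0.0000 = 0.0000
  x=2: 4/15 × log_10[(4/15)/(4/15)] = 4/15 × 0.0000 = 0.0000
  x=3: 4/15 × log_10[(4/15)/(1/3)] = 4/15 × -0.0969 = -0.0258

D_KL(P||Q) = 0.0143 dits

Note: KL divergence is always non-negative and equals 0 iff P = Q.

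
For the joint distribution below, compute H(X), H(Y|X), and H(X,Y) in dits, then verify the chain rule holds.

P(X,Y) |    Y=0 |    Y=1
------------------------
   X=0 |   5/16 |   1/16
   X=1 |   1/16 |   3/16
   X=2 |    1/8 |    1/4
H(X,Y) = 0.7081, H(X) = 0.4700, H(Y|X) = 0.2381 (all in dits)

Chain rule: H(X,Y) = H(X) + H(Y|X)

Left side — joint entropy directly:
H(X,Y) = -Σ p(x,y) log p(x,y) = 0.7081 dits

Right side — compute H(Y|X) from the conditional distributions:
P(X) = (3/8, 1/4, 3/8), so H(X) = 0.4700 dits
H(Y|X) = Σ_x P(X=x) · H(Y|X=x):
  P(Y|X=0) = (5/6, 1/6), H(Y|X=0) = 0.1957, weight P(X=0) = 3/8
  P(Y|X=1) = (1/4, 3/4), H(Y|X=1) = 0.2442, weight P(X=1) = 1/4
  P(Y|X=2) = (1/3, 2/3), H(Y|X=2) = 0.2764, weight P(X=2) = 3/8
H(Y|X) = 0.2381 dits

H(X) + H(Y|X) = 0.4700 + 0.2381 = 0.7081 dits

Both sides equal 0.7081 dits. ✓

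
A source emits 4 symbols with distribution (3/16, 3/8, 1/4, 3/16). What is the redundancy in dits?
0.0192 dits

Redundancy measures how far a source is from maximum entropy:
R = H_max - H(X)

Maximum entropy for 4 symbols: H_max = log_10(4) = 0.6021 dits
Actual entropy: H(X) = 0.5829 dits
Redundancy: R = 0.6021 - 0.5829 = 0.0192 dits

This redundancy represents potential for compression: the source could be compressed by 0.0192 dits per symbol.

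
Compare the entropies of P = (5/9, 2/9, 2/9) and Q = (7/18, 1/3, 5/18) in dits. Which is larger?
Q

Computing entropies in dits:
H(P) = 0.4321
H(Q) = 0.4731

Distribution Q has higher entropy.

Intuition: The distribution closer to uniform (more spread out) has higher entropy.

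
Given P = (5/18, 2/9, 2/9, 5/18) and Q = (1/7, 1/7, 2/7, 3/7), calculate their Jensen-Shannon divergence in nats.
0.0255 nats

Jensen-Shannon divergence is:
JSD(P||Q) = 0.5 × D_KL(P||M) + 0.5 × D_KL(Q||M)
where M = 0.5 × (P + Q) is the mixture distribution.

M = 0.5 × (5/18, 2/9, 2/9, 5/18) + 0.5 × (1/7, 1/7, 2/7, 3/7) = (0.210317, 0.18254, 0.253968, 0.353175)

D_KL(P||M) = 0.0246 nats
D_KL(Q||M) = 0.0263 nats

JSD(P||Q) = 0.5 × 0.0246 + 0.5 × 0.0263 = 0.0255 nats

Unlike KL divergence, JSD is symmetric and bounded: 0 ≤ JSD ≤ log(2).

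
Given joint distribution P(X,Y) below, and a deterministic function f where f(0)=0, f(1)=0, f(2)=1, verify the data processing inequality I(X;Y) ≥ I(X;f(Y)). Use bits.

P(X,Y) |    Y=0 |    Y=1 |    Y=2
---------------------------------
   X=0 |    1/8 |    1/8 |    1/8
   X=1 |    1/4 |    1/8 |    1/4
I(X;Y) = 0.0157, I(X;f(Y)) = 0.0032, inequality holds: 0.0157 ≥ 0.0032

Data Processing Inequality: For any Markov chain X → Y → Z, we have I(X;Y) ≥ I(X;Z).

Here Z = f(Y) is a deterministic function of Y, forming X → Y → Z.

Original I(X;Y) = 0.0157 bits

After applying f:
P(X,Z) where Z=f(Y):
- P(X,Z=0) = P(X,Y=0) + P(X,Y=1)
- P(X,Z=1) = P(X,Y=2)

I(X;Z) = I(X;f(Y)) = 0.0032 bits

Verification: 0.0157 ≥ 0.0032 ✓

Information cannot be created by processing; the function f can only lose information about X.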